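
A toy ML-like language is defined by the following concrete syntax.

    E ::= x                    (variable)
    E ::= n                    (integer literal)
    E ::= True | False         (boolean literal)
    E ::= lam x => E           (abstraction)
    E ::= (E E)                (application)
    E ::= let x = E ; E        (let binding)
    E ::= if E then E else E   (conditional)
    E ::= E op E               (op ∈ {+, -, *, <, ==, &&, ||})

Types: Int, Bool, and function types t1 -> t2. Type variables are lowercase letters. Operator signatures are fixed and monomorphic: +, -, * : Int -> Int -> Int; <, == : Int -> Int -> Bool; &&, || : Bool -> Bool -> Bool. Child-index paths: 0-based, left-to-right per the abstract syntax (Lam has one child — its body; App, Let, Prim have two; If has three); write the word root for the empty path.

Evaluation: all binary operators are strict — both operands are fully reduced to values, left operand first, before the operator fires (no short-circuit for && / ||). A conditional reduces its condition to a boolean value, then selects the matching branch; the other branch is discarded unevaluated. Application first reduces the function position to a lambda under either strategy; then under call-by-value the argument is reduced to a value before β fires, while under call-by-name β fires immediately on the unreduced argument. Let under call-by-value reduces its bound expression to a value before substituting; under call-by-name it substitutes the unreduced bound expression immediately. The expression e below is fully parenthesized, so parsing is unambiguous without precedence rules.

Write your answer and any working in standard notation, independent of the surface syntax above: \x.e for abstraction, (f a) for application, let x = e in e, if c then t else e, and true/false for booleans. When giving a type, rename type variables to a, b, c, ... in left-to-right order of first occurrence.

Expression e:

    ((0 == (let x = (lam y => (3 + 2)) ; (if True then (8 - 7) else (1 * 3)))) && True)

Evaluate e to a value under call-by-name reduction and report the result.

Answer: false

Derivation:
step 0: ((0 == (let x = (\y.(3 + 2)) in (if true then (8 - 7) else (1 * 3)))) && true)
step 1: [let@0.1] ((0 == (if true then (8 - 7) else (1 * 3))) && true)
step 2: [if@0.1] ((0 == (8 - 7)) && true)
step 3: [delta@0.1] ((0 == 1) && true)
step 4: [delta@0] (false && true)
step 5: [delta@root] false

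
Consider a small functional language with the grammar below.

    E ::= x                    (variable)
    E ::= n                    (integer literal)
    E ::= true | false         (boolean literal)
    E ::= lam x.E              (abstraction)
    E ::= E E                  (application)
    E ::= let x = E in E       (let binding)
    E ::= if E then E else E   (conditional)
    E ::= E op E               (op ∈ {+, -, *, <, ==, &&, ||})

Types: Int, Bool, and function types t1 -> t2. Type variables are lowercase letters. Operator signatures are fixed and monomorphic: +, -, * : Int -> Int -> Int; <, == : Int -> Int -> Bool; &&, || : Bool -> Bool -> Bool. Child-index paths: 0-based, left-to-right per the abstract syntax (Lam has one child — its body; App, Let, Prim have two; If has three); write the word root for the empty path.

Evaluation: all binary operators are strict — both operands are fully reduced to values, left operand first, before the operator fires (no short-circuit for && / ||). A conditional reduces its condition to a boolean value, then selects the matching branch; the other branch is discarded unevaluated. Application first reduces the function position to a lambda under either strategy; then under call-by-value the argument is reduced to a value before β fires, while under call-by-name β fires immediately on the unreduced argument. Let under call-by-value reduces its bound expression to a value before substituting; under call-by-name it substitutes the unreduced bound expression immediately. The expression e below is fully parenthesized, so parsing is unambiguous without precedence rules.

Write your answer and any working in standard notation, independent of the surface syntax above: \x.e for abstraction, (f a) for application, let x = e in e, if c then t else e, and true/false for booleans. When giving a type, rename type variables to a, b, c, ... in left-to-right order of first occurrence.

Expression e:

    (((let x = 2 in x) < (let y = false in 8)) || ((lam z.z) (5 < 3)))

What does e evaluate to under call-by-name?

Derivation:
step 0: (((let x = 2 in x) < (let y = false in 8)) || ((\z.z) (5 < 3)))
step 1: [let@0.0] ((2 < (let y = false in 8)) || ((\z.z) (5 < 3)))
step 2: [let@0.1] ((2 < 8) || ((\z.z) (5 < 3)))
step 3: [delta@0] (true || ((\z.z) (5 < 3)))
step 4: [beta@1] (true || (5 < 3))
step 5: [delta@1] (true || false)
step 6: [delta@root] true

Answer: true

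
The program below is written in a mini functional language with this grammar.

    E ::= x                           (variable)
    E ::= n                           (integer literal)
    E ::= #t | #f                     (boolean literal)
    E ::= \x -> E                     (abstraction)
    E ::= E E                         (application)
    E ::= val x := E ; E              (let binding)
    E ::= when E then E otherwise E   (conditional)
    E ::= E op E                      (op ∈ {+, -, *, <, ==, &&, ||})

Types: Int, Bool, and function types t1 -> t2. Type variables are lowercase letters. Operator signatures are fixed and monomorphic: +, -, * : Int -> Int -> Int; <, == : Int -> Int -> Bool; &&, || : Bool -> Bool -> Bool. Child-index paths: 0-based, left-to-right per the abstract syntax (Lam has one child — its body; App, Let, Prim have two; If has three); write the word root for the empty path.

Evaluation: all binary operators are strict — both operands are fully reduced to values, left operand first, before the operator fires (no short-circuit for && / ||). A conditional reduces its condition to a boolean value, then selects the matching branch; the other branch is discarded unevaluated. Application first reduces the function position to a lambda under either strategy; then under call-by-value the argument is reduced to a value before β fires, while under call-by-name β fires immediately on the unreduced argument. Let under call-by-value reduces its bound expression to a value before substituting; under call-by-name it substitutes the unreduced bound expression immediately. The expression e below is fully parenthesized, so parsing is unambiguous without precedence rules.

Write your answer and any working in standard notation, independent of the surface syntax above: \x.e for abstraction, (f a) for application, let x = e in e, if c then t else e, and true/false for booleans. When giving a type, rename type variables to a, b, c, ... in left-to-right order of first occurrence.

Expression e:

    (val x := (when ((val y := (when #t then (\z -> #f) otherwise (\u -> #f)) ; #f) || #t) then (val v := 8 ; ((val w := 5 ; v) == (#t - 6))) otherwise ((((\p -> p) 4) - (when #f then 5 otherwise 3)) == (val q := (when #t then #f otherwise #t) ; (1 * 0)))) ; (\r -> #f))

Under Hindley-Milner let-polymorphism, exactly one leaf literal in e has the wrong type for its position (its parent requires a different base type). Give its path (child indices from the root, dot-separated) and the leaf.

Working:
  unify Bool ~ Bool
\z._ : a -> Bool
\u._ : b -> Bool
  unify a -> Bool ~ b -> Bool
  unify a ~ b
  unify Bool ~ Bool
let y : forall. b -> Bool
  unify Bool ~ Bool
  unify Bool ~ Bool
  unify Bool ~ Bool
let v : Int
let w : Int
v : Int
  unify Int ~ Int
  unify Bool ~ Int
  FAIL: mismatch Bool ~ Int

Answer: 0.1.1.1.0 : true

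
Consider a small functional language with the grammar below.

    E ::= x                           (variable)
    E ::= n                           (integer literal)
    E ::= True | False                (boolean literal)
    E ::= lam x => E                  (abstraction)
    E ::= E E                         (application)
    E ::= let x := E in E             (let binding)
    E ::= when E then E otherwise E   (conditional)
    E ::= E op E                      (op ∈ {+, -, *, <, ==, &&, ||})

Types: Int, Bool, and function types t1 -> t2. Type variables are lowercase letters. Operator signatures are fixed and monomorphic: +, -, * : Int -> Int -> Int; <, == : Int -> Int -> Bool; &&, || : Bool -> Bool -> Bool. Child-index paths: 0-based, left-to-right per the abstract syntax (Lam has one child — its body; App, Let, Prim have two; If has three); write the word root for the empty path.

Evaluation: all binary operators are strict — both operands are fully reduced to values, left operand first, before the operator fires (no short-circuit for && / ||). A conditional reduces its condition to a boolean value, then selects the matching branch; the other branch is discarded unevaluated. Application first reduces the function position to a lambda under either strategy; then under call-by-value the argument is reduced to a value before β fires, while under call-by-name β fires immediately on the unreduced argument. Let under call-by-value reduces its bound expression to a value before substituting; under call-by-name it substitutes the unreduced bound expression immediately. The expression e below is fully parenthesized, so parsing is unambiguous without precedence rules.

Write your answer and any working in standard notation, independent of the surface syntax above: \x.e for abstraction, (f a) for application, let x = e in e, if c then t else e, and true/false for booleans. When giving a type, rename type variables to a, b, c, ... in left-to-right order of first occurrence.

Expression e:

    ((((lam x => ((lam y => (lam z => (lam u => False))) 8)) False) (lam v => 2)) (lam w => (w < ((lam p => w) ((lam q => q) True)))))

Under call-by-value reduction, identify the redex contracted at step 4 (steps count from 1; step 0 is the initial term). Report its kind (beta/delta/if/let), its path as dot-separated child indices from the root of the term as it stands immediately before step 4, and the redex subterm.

Answer: beta at root : ((\u.false) (\w.(w < ((\p.w) ((\q.q) true)))))

Working:
step 0: ((((\x.((\y.(\z.(\u.false))) 8)) false) (\v.2)) (\w.(w < ((\p.w) ((\q.q) true)))))
step 1: [beta@0.0] ((((\y.(\z.(\u.false))) 8) (\v.2)) (\w.(w < ((\p.w) ((\q.q) true)))))
step 2: [beta@0.0] (((\z.(\u.false)) (\v.2)) (\w.(w < ((\p.w) ((\q.q) true)))))
step 3: [beta@0] ((\u.false) (\w.(w < ((\p.w) ((\q.q) true)))))
step 4: [beta@root] false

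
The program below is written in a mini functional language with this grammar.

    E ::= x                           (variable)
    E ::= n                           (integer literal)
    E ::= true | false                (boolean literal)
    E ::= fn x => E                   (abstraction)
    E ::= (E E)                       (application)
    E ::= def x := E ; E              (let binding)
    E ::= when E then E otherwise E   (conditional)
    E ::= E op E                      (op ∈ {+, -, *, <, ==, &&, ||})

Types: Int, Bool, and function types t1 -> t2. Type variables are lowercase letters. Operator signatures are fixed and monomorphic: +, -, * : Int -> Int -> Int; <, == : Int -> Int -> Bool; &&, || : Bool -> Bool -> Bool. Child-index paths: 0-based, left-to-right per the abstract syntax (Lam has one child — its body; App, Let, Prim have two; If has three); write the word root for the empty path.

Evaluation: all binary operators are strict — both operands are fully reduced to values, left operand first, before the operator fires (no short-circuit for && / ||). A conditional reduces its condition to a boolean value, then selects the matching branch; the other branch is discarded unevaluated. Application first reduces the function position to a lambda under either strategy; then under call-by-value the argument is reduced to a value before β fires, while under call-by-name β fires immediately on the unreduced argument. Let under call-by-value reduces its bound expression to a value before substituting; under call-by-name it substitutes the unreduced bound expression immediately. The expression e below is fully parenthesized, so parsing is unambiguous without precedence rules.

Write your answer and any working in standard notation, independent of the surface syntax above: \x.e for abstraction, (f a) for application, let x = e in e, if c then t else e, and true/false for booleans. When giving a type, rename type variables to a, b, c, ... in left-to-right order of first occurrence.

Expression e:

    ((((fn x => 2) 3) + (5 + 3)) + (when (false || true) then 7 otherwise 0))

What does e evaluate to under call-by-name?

Answer: 17

Working:
step 0: ((((\x.2) 3) + (5 + 3)) + (if (false || true) then 7 else 0))
step 1: [beta@0.0] ((2 + (5 + 3)) + (if (false || true) then 7 else 0))
step 2: [delta@0.1] ((2 + 8) + (if (false || true) then 7 else 0))
step 3: [delta@0] (10 + (if (false || true) then 7 else 0))
step 4: [delta@1.0] (10 + (if true then 7 else 0))
step 5: [if@1] (10 + 7)
step 6: [delta@root] 17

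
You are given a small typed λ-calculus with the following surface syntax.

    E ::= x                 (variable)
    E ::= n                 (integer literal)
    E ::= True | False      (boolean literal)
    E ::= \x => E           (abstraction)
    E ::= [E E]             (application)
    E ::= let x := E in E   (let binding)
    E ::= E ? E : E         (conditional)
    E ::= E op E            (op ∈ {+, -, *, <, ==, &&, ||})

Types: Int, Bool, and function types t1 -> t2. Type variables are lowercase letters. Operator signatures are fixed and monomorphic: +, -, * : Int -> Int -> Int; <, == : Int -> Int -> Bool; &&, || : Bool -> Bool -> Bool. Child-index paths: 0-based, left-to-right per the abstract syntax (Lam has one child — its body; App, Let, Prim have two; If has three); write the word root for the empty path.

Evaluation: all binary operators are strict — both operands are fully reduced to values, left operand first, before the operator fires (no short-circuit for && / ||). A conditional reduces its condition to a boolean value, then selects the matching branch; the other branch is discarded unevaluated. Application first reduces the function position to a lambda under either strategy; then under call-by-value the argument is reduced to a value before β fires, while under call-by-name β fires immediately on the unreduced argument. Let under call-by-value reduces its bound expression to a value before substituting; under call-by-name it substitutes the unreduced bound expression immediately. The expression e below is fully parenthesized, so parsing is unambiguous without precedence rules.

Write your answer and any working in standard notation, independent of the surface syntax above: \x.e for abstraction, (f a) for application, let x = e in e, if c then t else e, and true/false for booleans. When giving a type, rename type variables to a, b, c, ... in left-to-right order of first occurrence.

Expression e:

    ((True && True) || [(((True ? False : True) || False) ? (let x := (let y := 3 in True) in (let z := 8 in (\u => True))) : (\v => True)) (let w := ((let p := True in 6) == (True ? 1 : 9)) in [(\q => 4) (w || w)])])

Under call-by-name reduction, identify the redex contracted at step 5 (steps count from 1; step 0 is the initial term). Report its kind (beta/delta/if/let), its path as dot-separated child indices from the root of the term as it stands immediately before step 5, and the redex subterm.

Working:
step 0: ((true && true) || ((if ((if true then false else true) || false) then (let x = (let y = 3 in true) in (let z = 8 in (\u.true))) else (\v.true)) (let w = ((let p = true in 6) == (if true then 1 else 9)) in ((\q.4) (w || w)))))
step 1: [delta@0] (true || ((if ((if true then false else true) || false) then (let x = (let y = 3 in true) in (let z = 8 in (\u.true))) else (\v.true)) (let w = ((let p = true in 6) == (if true then 1 else 9)) in ((\q.4) (w || w)))))
step 2: [if@1.0.0.0] (true || ((if (false || false) then (let x = (let y = 3 in true) in (let z = 8 in (\u.true))) else (\v.true)) (let w = ((let p = true in 6) == (if true then 1 else 9)) in ((\q.4) (w || w)))))
step 3: [delta@1.0.0] (true || ((if false then (let x = (let y = 3 in true) in (let z = 8 in (\u.true))) else (\v.true)) (let w = ((let p = true in 6) == (if true then 1 else 9)) in ((\q.4) (w || w)))))
step 4: [if@1.0] (true || ((\v.true) (let w = ((let p = true in 6) == (if true then 1 else 9)) in ((\q.4) (w || w)))))
step 5: [beta@1] (true || true)

Answer: beta at 1 : ((\v.true) (let w = ((let p = true in 6) == (if true then 1 else 9)) in ((\q.4) (w || w))))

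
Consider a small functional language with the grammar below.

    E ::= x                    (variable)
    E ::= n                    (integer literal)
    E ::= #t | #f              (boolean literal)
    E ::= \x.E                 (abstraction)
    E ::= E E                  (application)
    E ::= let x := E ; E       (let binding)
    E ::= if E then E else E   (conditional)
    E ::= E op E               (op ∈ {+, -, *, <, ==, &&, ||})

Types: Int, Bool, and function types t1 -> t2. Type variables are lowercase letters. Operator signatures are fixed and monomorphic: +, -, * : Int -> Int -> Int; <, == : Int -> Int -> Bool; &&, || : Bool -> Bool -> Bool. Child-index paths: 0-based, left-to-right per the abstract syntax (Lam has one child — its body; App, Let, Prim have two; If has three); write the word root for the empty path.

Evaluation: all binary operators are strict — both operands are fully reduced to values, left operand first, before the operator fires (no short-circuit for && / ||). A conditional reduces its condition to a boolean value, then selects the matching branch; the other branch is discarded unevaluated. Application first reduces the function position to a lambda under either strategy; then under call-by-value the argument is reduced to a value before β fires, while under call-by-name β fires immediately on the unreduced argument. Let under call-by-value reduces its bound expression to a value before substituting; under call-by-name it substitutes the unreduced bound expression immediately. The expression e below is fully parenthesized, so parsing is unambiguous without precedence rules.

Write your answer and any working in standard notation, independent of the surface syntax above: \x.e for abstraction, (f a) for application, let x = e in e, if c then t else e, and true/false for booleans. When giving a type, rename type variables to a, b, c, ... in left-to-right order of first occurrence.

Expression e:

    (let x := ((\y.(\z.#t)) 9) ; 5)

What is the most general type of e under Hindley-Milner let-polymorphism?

Answer: Int

Derivation:
\z._ : b -> Bool
\y._ : a -> b -> Bool
  unify a -> b -> Bool ~ Int -> c
  unify a ~ Int
  unify b -> Bool ~ c
_ _ : b -> Bool
let x : forall. b -> Bool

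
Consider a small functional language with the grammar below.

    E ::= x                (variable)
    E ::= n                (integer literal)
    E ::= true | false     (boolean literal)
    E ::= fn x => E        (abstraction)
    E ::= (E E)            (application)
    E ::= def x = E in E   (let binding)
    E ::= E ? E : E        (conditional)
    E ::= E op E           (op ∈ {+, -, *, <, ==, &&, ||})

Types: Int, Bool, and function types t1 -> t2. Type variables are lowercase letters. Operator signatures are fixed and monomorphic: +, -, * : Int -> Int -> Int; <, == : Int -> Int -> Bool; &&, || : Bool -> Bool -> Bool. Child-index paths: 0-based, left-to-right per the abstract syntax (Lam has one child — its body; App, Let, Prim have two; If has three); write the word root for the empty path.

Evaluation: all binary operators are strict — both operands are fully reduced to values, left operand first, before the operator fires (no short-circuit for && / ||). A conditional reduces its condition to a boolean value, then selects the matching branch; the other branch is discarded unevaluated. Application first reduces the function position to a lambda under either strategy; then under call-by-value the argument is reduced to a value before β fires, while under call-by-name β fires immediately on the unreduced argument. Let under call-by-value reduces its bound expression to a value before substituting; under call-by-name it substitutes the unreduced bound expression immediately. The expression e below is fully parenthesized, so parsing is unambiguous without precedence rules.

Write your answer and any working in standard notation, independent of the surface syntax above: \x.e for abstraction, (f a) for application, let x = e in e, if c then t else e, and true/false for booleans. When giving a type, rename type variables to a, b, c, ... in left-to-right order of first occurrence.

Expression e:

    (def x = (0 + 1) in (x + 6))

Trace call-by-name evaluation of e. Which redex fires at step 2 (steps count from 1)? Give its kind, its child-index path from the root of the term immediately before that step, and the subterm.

Answer: delta at 0 : (0 + 1)

Derivation:
step 0: (let x = (0 + 1) in (x + 6))
step 1: [let@root] ((0 + 1) + 6)
step 2: [delta@0] (1 + 6)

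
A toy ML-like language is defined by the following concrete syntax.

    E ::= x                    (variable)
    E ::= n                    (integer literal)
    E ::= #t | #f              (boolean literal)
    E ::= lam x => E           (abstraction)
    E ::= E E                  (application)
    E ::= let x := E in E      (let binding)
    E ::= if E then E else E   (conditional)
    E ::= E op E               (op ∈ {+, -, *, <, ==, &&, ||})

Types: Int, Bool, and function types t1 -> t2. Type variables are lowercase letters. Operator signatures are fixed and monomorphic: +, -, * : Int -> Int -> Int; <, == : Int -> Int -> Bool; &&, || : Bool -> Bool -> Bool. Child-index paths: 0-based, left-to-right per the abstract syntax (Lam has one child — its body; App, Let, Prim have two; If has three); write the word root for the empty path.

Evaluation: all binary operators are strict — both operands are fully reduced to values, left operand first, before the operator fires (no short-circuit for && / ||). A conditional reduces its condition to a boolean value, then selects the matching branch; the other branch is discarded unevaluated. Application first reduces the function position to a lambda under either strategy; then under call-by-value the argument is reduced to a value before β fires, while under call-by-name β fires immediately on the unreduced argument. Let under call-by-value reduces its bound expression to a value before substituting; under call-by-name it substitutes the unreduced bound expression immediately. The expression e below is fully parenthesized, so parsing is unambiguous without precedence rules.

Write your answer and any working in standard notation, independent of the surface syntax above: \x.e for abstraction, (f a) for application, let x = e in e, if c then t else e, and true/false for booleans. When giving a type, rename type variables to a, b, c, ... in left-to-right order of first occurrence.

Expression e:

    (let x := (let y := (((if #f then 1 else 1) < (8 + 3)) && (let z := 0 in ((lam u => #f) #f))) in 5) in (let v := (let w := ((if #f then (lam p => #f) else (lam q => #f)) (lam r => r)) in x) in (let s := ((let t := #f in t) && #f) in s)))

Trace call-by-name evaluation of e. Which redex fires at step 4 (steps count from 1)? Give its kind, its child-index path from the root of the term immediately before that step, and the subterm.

Answer: let at 0 : (let t = false in t)

Trace:
step 0: (let x = (let y = (((if false then 1 else 1) < (8 + 3)) && (let z = 0 in ((\u.false) false))) in 5) in (let v = (let w = ((if false then (\p.false) else (\q.false)) (\r.r)) in x) in (let s = ((let t = false in t) && false) in s)))
step 1: [let@root] (let v = (let w = ((if false then (\p.false) else (\q.false)) (\r.r)) in (let y = (((if false then 1 else 1) < (8 + 3)) && (let z = 0 in ((\u.false) false))) in 5)) in (let s = ((let t = false in t) && false) in s))
step 2: [let@root] (let s = ((let t = false in t) && false) in s)
step 3: [let@root] ((let t = false in t) && false)
step 4: [let@0] (false && false)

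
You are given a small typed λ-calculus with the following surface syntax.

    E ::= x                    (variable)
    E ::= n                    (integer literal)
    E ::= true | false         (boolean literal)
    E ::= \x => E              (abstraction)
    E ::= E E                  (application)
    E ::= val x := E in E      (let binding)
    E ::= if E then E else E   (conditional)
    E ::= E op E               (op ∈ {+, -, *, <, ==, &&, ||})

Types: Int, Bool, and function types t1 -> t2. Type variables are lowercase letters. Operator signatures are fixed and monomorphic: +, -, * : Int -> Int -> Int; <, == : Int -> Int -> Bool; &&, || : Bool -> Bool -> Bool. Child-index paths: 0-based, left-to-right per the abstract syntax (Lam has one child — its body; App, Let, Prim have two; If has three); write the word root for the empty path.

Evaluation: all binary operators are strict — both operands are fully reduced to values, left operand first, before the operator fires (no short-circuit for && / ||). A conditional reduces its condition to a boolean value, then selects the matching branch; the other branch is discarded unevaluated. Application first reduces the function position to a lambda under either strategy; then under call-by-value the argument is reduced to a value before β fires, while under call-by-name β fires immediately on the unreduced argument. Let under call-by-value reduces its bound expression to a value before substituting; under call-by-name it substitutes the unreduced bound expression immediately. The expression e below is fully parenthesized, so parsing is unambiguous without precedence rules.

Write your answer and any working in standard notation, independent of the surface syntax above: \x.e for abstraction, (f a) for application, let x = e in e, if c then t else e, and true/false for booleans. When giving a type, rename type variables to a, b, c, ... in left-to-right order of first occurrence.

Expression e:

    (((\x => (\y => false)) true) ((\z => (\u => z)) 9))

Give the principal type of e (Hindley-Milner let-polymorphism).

Trace:
\y._ : b -> Bool
\x._ : a -> b -> Bool
  unify a -> b -> Bool ~ Bool -> c
  unify a ~ Bool
  unify b -> Bool ~ c
_ _ : b -> Bool
z : d
\u._ : e -> d
\z._ : d -> e -> d
  unify d -> e -> d ~ Int -> f
  unify d ~ Int
  unify e -> Int ~ f
_ _ : e -> Int
  unify b -> Bool ~ (e -> Int) -> g
  unify b ~ e -> Int
  unify Bool ~ g
_ _ : Bool

Answer: Bool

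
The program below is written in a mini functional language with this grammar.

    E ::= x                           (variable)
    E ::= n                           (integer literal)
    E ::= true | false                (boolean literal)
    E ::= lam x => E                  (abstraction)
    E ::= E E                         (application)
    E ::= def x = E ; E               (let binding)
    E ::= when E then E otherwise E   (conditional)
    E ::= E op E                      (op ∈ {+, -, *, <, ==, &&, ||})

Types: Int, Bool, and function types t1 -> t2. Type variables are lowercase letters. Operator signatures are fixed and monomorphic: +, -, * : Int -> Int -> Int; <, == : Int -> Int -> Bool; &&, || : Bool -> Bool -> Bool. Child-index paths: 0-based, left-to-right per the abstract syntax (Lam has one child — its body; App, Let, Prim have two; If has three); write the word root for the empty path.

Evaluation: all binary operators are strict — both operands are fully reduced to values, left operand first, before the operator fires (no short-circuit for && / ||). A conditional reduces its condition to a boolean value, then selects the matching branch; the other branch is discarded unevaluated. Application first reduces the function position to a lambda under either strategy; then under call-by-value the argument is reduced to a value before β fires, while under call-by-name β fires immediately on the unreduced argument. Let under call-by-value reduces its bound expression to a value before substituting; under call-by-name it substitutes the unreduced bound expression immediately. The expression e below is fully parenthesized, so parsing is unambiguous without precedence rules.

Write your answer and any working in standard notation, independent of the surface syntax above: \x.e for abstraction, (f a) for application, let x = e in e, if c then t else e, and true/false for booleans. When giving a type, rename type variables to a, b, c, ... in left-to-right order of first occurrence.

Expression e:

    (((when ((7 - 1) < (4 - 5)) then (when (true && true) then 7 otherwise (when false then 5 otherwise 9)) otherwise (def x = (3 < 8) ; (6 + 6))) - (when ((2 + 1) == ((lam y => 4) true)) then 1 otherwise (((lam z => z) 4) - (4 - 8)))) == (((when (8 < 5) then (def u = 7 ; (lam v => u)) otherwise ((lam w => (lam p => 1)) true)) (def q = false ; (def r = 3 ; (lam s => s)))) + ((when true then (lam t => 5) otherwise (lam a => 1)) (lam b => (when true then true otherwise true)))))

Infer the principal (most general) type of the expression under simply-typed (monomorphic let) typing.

Derivation:
  unify Int ~ Int
  unify Int ~ Int
  unify Int ~ Int
  unify Int ~ Int
  unify Int ~ Int
  unify Int ~ Int
  unify Bool ~ Bool
  unify Bool ~ Bool
  unify Bool ~ Bool
  unify Bool ~ Bool
  unify Bool ~ Bool
  unify Int ~ Int
  unify Int ~ Int
  unify Int ~ Int
  unify Int ~ Int
let x : Bool
  unify Int ~ Int
  unify Int ~ Int
  unify Int ~ Int
  unify Int ~ Int
  unify Int ~ Int
  unify Int ~ Int
  unify Int ~ Int
\y._ : a -> Int
  unify a -> Int ~ Bool -> b
  unify a ~ Bool
  unify Int ~ b
_ _ : Int
  unify Int ~ Int
  unify Bool ~ Bool
z : c
\z._ : c -> c
  unify c -> c ~ Int -> d
  unify c ~ Int
  unify Int ~ d
_ _ : Int
  unify Int ~ Int
  unify Int ~ Int
  unify Int ~ Int
  unify Int ~ Int
  unify Int ~ Int
  unify Int ~ Int
  unify Int ~ Int
  unify Int ~ Int
  unify Int ~ Int
  unify Bool ~ Bool
let u : Int
u : Int
\v._ : e -> Int
\p._ : g -> Int
\w._ : f -> g -> Int
  unify f -> g -> Int ~ Bool -> h
  unify f ~ Bool
  unify g -> Int ~ h
_ _ : g -> Int
  unify e -> Int ~ g -> Int
  unify e ~ g
  unify Int ~ Int
let q : Bool
let r : Int
s : i
\s._ : i -> i
  unify g -> Int ~ (i -> i) -> j
  unify g ~ i -> i
  unify Int ~ j
_ _ : Int
  unify Int ~ Int
  unify Bool ~ Bool
\t._ : k -> Int
\a._ : l -> Int
  unify k -> Int ~ l -> Int
  unify k ~ l
  unify Int ~ Int
  unify Bool ~ Bool
  unify Bool ~ Bool
\b._ : m -> Bool
  unify l -> Int ~ (m -> Bool) -> n
  unify l ~ m -> Bool
  unify Int ~ n
_ _ : Int
  unify Int ~ Int
  unify Int ~ Int

Answer: Bool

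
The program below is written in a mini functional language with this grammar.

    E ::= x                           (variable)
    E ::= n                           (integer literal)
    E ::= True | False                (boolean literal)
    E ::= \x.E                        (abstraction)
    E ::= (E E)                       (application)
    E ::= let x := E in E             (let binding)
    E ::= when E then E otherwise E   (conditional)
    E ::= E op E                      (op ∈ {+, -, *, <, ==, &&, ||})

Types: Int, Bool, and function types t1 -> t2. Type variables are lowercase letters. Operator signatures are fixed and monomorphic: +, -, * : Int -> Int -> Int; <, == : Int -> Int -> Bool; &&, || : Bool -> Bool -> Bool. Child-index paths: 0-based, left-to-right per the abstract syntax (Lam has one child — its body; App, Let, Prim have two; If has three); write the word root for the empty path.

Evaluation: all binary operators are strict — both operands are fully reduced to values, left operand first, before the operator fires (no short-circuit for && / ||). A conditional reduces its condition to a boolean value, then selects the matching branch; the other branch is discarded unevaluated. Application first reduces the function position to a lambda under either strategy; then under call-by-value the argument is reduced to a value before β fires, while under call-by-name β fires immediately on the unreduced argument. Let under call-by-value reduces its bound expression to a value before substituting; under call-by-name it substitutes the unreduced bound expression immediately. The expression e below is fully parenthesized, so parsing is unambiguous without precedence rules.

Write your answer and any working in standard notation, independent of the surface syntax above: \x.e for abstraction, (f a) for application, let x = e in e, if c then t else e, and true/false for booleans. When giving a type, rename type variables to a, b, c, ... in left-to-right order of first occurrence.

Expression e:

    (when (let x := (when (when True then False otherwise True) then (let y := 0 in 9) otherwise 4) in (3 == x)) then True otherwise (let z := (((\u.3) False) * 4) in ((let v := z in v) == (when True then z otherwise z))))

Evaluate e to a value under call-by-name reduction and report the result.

Working:
step 0: (if (let x = (if (if true then false else true) then (let y = 0 in 9) else 4) in (3 == x)) then true else (let z = (((\u.3) false) * 4) in ((let v = z in v) == (if true then z else z))))
step 1: [let@0] (if (3 == (if (if true then false else true) then (let y = 0 in 9) else 4)) then true else (let z = (((\u.3) false) * 4) in ((let v = z in v) == (if true then z else z))))
step 2: [if@0.1.0] (if (3 == (if false then (let y = 0 in 9) else 4)) then true else (let z = (((\u.3) false) * 4) in ((let v = z in v) == (if true then z else z))))
step 3: [if@0.1] (if (3 == 4) then true else (let z = (((\u.3) false) * 4) in ((let v = z in v) == (if true then z else z))))
step 4: [delta@0] (if false then true else (let z = (((\u.3) false) * 4) in ((let v = z in v) == (if true then z else z))))
step 5: [if@root] (let z = (((\u.3) false) * 4) in ((let v = z in v) == (if true then z else z)))
step 6: [let@root] ((let v = (((\u.3) false) * 4) in v) == (if true then (((\u.3) false) * 4) else (((\u.3) false) * 4)))
step 7: [let@0] ((((\u.3) false) * 4) == (if true then (((\u.3) false) * 4) else (((\u.3) false) * 4)))
step 8: [beta@0.0] ((3 * 4) == (if true then (((\u.3) false) * 4) else (((\u.3) false) * 4)))
step 9: [delta@0] (12 == (if true then (((\u.3) false) * 4) else (((\u.3) false) * 4)))
step 10: [if@1] (12 == (((\u.3) false) * 4))
step 11: [beta@1.0] (12 == (3 * 4))
step 12: [delta@1] (12 == 12)
step 13: [delta@root] true

Answer: true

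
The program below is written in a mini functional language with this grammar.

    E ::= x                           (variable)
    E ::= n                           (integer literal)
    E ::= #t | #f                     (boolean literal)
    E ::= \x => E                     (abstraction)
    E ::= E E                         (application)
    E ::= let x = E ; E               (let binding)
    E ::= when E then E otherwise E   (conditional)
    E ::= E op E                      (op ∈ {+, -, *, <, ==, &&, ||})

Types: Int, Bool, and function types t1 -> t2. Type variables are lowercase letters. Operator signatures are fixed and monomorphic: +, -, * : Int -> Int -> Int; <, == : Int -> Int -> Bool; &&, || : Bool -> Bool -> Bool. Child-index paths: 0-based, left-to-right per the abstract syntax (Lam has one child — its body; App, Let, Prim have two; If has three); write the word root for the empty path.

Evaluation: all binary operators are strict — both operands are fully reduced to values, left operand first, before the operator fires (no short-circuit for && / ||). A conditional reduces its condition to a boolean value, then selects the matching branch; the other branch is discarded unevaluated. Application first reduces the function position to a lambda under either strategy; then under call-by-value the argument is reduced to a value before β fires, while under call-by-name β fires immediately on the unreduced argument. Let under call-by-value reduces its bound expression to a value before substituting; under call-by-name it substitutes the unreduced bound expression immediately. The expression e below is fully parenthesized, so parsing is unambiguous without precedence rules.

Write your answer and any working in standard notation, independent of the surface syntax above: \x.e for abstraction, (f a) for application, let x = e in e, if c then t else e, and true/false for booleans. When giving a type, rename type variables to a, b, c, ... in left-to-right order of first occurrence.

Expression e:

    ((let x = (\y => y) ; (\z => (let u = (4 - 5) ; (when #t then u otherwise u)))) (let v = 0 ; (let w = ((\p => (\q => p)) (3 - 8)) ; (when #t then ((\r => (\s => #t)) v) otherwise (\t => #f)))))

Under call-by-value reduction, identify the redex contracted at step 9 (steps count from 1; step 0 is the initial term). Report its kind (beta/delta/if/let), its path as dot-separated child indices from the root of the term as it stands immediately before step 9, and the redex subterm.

Working:
step 0: ((let x = (\y.y) in (\z.(let u = (4 - 5) in (if true then u else u)))) (let v = 0 in (let w = ((\p.(\q.p)) (3 - 8)) in (if true then ((\r.(\s.true)) v) else (\t.false)))))
step 1: [let@0] ((\z.(let u = (4 - 5) in (if true then u else u))) (let v = 0 in (let w = ((\p.(\q.p)) (3 - 8)) in (if true then ((\r.(\s.true)) v) else (\t.false)))))
step 2: [let@1] ((\z.(let u = (4 - 5) in (if true then u else u))) (let w = ((\p.(\q.p)) (3 - 8)) in (if true then ((\r.(\s.true)) 0) else (\t.false))))
step 3: [delta@1.0.1] ((\z.(let u = (4 - 5) in (if true then u else u))) (let w = ((\p.(\q.p)) -5) in (if true then ((\r.(\s.true)) 0) else (\t.false))))
step 4: [beta@1.0] ((\z.(let u = (4 - 5) in (if true then u else u))) (let w = (\q.-5) in (if true then ((\r.(\s.true)) 0) else (\t.false))))
step 5: [let@1] ((\z.(let u = (4 - 5) in (if true then u else u))) (if true then ((\r.(\s.true)) 0) else (\t.false)))
step 6: [if@1] ((\z.(let u = (4 - 5) in (if true then u else u))) ((\r.(\s.true)) 0))
step 7: [beta@1] ((\z.(let u = (4 - 5) in (if true then u else u))) (\s.true))
step 8: [beta@root] (let u = (4 - 5) in (if true then u else u))
step 9: [delta@0] (let u = -1 in (if true then u else u))

Answer: delta at 0 : (4 - 5)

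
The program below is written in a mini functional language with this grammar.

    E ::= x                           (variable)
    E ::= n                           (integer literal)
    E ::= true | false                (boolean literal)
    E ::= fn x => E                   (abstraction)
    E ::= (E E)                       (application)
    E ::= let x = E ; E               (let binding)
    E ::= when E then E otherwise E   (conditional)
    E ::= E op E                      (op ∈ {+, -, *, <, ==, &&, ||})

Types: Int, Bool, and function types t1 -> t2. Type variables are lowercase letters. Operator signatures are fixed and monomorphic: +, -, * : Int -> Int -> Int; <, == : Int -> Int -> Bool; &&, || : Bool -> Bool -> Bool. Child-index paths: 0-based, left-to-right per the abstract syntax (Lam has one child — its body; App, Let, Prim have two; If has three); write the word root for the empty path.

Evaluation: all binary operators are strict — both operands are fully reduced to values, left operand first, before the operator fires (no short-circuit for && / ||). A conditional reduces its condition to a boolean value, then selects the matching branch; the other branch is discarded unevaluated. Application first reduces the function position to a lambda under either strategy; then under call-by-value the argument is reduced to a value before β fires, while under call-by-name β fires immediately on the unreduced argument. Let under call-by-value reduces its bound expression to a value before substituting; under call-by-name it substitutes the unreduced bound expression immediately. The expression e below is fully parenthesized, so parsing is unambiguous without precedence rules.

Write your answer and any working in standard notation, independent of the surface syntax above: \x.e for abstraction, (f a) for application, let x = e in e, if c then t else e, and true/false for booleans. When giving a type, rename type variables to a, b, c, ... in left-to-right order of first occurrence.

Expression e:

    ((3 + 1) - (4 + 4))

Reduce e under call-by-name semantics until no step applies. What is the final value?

Answer: -4

Trace:
step 0: ((3 + 1) - (4 + 4))
step 1: [delta@0] (4 - (4 + 4))
step 2: [delta@1] (4 - 8)
step 3: [delta@root] -4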